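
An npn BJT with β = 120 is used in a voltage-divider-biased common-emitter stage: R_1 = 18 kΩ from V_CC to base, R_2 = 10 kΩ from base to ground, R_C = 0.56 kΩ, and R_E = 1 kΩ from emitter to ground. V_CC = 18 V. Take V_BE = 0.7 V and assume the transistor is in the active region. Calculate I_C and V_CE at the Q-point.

Thevenize the base divider: V_Th = V_CC·R_2/(R_1+R_2) = 18×10/28 = 6.43 V, R_Th = R_1‖R_2 = 6.43 kΩ.
Base-emitter loop: V_Th = I_B·R_Th + V_BE + (β+1)I_B·R_E, so I_B = (6.43 − 0.7) / (6.43 + 121×1) = 0.045 mA.
I_C = β·I_B = 120×0.045 = 5.39 mA, and I_E = (β+1)I_B = 5.44 mA.
V_CE = V_CC − I_C·R_C − I_E·R_E = 18 − 5.39×0.56 − 5.44×1 = 9.54 V.
V_CE = 9.54 V > 0.2 V confirms active-region operation.

I_C ≈ 5.4 mA, V_CE ≈ 9.5 V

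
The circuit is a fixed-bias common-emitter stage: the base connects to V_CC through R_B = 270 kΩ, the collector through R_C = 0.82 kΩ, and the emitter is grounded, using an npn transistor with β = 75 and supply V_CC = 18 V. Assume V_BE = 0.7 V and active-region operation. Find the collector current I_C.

Base loop: V_CC = I_B·R_B + V_BE, so I_B = (18 − 0.7)/270 kΩ = 0.0641 mA.
In the active region I_C = β·I_B = 75 × 0.0641 = 4.81 mA.
Collector loop: V_CE = V_CC − I_C·R_C = 18 − 4.81×0.82 = 14.1 V.
Since V_CE = 14.1 V > V_CE(sat) ≈ 0.2 V, the transistor is in the active region as assumed.

I_C ≈ 4.8 mA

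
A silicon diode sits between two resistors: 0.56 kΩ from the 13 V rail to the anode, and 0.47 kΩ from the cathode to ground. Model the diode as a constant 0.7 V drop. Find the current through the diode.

I ≈ 12 mA

The two resistors are in series with the diode, so KVL gives 13 = I·0.56 + 0.7 + I·0.47.
I = (13 − 0.7) / (0.56 + 0.47) kΩ = 12.3 / 1.03 = 11.9 mA.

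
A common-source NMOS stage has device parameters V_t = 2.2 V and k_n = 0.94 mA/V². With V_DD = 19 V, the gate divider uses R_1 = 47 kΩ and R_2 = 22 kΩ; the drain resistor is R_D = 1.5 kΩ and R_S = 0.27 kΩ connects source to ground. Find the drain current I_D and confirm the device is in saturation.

I_D ≈ 3.8 mA

V_G = V_DD·R_2/(R_1+R_2) = 19×22/69 = 6.06 V.
Assume saturation: I_D = (k_n/2)(V_GS − V_t)² with V_GS = V_G − I_D·R_S = 6.06 − 0.27·I_D.
Substituting gives 0.0343·I_D² − 1.98·I_D + 7 = 0, with roots I_D = 3.78 or 54 mA.
The root I_D = 54 mA gives V_GS = -8.52 V ≤ V_t, so take I_D = 3.78 mA.
Then V_GS = 5.04 V and V_DS = V_DD − I_D(R_D+R_S) = 19 − 3.78×1.77 = 12.3 V.
Saturation requires V_DS ≥ V_GS − V_t = 2.84 V; 12.3 ≥ 2.84 ✓.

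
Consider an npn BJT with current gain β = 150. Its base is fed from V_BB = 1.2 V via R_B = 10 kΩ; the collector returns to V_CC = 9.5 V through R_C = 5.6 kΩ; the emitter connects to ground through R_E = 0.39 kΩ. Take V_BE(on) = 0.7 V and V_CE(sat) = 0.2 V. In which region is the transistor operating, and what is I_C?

active; I_C ≈ 1.1 mA

Assume active. Base-emitter loop: I_B = (V_BB − V_BE)/(R_B + (β+1)R_E) = (1.2 − 0.7)/(10 + 151×0.39) = 0.00726 mA.
I_C = β·I_B = 150×0.00726 = 1.09 mA.
V_CE = V_CC − I_C·R_C − I_E·R_E = 9.5 − 1.09×5.6 − 1.1×0.39 = 2.98 V > V_CE(sat), so the active-region assumption holds.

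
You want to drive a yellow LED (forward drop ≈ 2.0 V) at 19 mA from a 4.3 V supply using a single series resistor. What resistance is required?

R ≈ 0.12 kΩ

The resistor drops V_S − V_D = 4.3 − 2.0 = 2.3 V at 19 mA.
R = 2.3 V / 19 mA = 0.121 kΩ.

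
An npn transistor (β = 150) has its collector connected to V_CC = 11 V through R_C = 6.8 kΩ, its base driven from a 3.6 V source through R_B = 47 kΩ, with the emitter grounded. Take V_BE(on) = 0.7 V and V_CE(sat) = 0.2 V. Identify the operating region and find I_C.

saturation; I_C ≈ 1.6 mA

Assume active: I_B = (3.6 − 0.7)/47 = 0.0617 mA, giving I_C = β·I_B = 9.26 mA.
But then V_CE = 11 − 9.26×6.8 = -51.9 V < V_CE(sat) = 0.2 V — impossible in the active region.
So the transistor is saturated. With V_CE = 0.2 V, I_C = (V_CC − 0.2)/R_C = 10.8/6.8 = 1.59 mA.
Check: β·I_B = 9.26 mA > I_C = 1.59 mA, confirming saturation.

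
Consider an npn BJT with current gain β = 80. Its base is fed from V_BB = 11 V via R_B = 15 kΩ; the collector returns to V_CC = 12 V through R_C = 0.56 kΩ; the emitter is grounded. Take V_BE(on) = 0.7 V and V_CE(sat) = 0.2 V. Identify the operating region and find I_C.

Assume active: I_B = (11 − 0.7)/15 = 0.687 mA, giving I_C = β·I_B = 54.9 mA.
But then V_CE = 12 − 54.9×0.56 = -18.8 V < V_CE(sat) = 0.2 V — impossible in the active region.
So the transistor is saturated. With V_CE = 0.2 V, I_C = (V_CC − 0.2)/R_C = 11.8/0.56 = 21.1 mA.
Check: β·I_B = 54.9 mA > I_C = 21.1 mA, confirming saturation.

saturation; I_C ≈ 21 mA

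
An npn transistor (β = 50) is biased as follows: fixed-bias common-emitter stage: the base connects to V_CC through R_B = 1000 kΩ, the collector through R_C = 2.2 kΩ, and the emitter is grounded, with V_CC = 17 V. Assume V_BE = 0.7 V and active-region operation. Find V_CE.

Base loop: V_CC = I_B·R_B + V_BE, so I_B = (17 − 0.7)/1000 kΩ = 0.0163 mA.
In the active region I_C = β·I_B = 50 × 0.0163 = 0.815 mA.
Collector loop: V_CE = V_CC − I_C·R_C = 17 − 0.815×2.2 = 15.2 V.
Since V_CE = 15.2 V > V_CE(sat) ≈ 0.2 V, the transistor is in the active region as assumed.

V_CE ≈ 15 V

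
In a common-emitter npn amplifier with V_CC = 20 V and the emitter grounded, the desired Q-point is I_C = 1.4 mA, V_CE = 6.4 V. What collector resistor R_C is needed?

Collector loop: V_CC = I_C·R_C + V_CE.
R_C = (V_CC − V_CE)/I_C = (20 − 6.4)/1.4 = 9.71 kΩ.

R_C ≈ 9.7 kΩ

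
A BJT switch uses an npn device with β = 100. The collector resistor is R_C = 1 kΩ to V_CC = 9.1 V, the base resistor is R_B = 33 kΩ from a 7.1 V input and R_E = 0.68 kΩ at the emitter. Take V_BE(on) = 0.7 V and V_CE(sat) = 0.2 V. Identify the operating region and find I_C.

saturation; I_C ≈ 5.3 mA

Assume active: I_B = (7.1 − 0.7)/(33 + 101×0.68) = 0.0629 mA, I_C = β·I_B = 6.29 mA.
Then V_CE = 9.1 − 6.29×1 − 6.36×0.68 = -1.52 V < 0.2 V — the active assumption fails.
Re-solve with V_CE = 0.2 V. KCL at the emitter: V_E/R_E = (V_BB−0.7−V_E)/R_B + (V_CC−0.2−V_E)/R_C, giving V_E = 3.64 V.
I_C = (V_CC − 0.2 − V_E)/R_C = (8.9 − 3.64)/1 = 5.26 mA.
Check: I_B = (6.4 − 3.64)/33 = 0.0837 mA, and β·I_B = 8.37 mA > I_C, confirming saturation.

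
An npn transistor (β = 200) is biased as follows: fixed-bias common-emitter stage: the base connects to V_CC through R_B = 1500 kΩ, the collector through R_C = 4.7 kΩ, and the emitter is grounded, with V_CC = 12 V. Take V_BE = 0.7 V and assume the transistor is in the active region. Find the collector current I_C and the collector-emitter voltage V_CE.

Base loop: V_CC = I_B·R_B + V_BE, so I_B = (12 − 0.7)/1500 kΩ = 0.00753 mA.
In the active region I_C = β·I_B = 200 × 0.00753 = 1.51 mA.
Collector loop: V_CE = V_CC − I_C·R_C = 12 − 1.51×4.7 = 4.92 V.
Since V_CE = 4.92 V > V_CE(sat) ≈ 0.2 V, the transistor is in the active region as assumed.

I_C ≈ 1.5 mA, V_CE ≈ 4.9 V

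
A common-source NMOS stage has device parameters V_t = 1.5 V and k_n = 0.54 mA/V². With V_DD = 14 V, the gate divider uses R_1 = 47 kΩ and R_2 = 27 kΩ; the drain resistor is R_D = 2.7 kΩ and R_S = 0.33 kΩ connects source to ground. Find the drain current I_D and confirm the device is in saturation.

I_D ≈ 2.2 mA

V_G = V_DD·R_2/(R_1+R_2) = 14×27/74 = 5.11 V.
Assume saturation: I_D = (k_n/2)(V_GS − V_t)² with V_GS = V_G − I_D·R_S = 5.11 − 0.33·I_D.
Substituting gives 0.0294·I_D² − 1.64·I_D + 3.51 = 0, with roots I_D = 2.23 or 53.6 mA.
The root I_D = 53.6 mA gives V_GS = -12.6 V ≤ V_t, so take I_D = 2.23 mA.
Then V_GS = 4.37 V and V_DS = V_DD − I_D(R_D+R_S) = 14 − 2.23×3.03 = 7.25 V.
Saturation requires V_DS ≥ V_GS − V_t = 2.87 V; 7.25 ≥ 2.87 ✓.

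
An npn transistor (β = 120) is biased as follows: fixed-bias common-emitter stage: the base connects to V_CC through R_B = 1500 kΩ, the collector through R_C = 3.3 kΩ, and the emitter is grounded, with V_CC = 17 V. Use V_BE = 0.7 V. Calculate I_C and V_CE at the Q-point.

I_C ≈ 1.3 mA, V_CE ≈ 13 V

Base loop: V_CC = I_B·R_B + V_BE, so I_B = (17 − 0.7)/1500 kΩ = 0.0109 mA.
In the active region I_C = β·I_B = 120 × 0.0109 = 1.3 mA.
Collector loop: V_CE = V_CC − I_C·R_C = 17 − 1.3×3.3 = 12.7 V.
Since V_CE = 12.7 V > V_CE(sat) ≈ 0.2 V, the transistor is in the active region as assumed.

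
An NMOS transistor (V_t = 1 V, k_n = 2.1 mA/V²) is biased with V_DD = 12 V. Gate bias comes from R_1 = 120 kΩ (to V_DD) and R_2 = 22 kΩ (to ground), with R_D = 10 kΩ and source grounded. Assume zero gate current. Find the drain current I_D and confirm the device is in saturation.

I_D ≈ 0.78 mA

V_G = V_DD·R_2/(R_1+R_2) = 12×22/142 = 1.86 V. With the source grounded, V_GS = V_G = 1.86 V.
Assume saturation: I_D = (k_n/2)(V_GS − V_t)² = (2.1/2)×(1.86 − 1)² = 1.05×0.859² = 0.775 mA.
V_DS = V_DD − I_D·R_D = 12 − 0.775×10 = 4.25 V.
Saturation requires V_DS ≥ V_GS − V_t = 0.859 V; 4.25 ≥ 0.859 ✓.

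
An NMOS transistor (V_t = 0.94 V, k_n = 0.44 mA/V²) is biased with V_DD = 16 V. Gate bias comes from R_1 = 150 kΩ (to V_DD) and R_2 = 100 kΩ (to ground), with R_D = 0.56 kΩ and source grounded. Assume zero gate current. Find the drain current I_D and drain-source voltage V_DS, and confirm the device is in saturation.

I_D ≈ 6.6 mA, V_DS ≈ 12 V

V_G = V_DD·R_2/(R_1+R_2) = 16×100/250 = 6.4 V. With the source grounded, V_GS = V_G = 6.4 V.
Assume saturation: I_D = (k_n/2)(V_GS − V_t)² = (0.44/2)×(6.4 − 0.94)² = 0.22×5.46² = 6.56 mA.
V_DS = V_DD − I_D·R_D = 16 − 6.56×0.56 = 12.3 V.
Saturation requires V_DS ≥ V_GS − V_t = 5.46 V; 12.3 ≥ 5.46 ✓.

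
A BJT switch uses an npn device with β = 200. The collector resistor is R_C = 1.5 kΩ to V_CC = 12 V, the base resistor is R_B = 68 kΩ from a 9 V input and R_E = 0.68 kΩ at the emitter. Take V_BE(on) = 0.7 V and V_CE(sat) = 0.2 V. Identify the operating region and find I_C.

Assume active: I_B = (9 − 0.7)/(68 + 201×0.68) = 0.0406 mA, I_C = β·I_B = 8.11 mA.
Then V_CE = 12 − 8.11×1.5 − 8.15×0.68 = -5.71 V < 0.2 V — the active assumption fails.
Re-solve with V_CE = 0.2 V. KCL at the emitter: V_E/R_E = (V_BB−0.7−V_E)/R_B + (V_CC−0.2−V_E)/R_C, giving V_E = 3.71 V.
I_C = (V_CC − 0.2 − V_E)/R_C = (11.8 − 3.71)/1.5 = 5.39 mA.
Check: I_B = (8.3 − 3.71)/68 = 0.0675 mA, and β·I_B = 13.5 mA > I_C, confirming saturation.

saturation; I_C ≈ 5.4 mA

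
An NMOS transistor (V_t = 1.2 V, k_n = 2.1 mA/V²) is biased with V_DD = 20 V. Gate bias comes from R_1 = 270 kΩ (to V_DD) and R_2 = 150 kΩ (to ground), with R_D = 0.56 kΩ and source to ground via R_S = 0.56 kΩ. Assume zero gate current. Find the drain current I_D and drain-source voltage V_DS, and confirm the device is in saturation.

I_D ≈ 6.3 mA, V_DS ≈ 13 V

V_G = V_DD·R_2/(R_1+R_2) = 20×150/420 = 7.14 V.
Assume saturation: I_D = (k_n/2)(V_GS − V_t)² with V_GS = V_G − I_D·R_S = 7.14 − 0.56·I_D.
Substituting gives 0.329·I_D² − 7.99·I_D + 37.1 = 0, with roots I_D = 6.25 or 18 mA.
The root I_D = 18 mA gives V_GS = -2.94 V ≤ V_t, so take I_D = 6.25 mA.
Then V_GS = 3.64 V and V_DS = V_DD − I_D(R_D+R_S) = 20 − 6.25×1.12 = 13 V.
Saturation requires V_DS ≥ V_GS − V_t = 2.44 V; 13 ≥ 2.44 ✓.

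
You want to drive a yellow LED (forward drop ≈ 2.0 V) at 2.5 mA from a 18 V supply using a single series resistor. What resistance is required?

The resistor drops V_S − V_D = 18 − 2.0 = 16 V at 2.5 mA.
R = 16 V / 2.5 mA = 6.4 kΩ.

R ≈ 6.4 kΩ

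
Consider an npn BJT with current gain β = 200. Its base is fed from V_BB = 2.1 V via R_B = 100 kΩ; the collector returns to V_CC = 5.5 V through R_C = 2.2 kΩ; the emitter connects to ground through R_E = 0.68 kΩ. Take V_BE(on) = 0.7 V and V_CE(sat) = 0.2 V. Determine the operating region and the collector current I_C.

active; I_C ≈ 1.2 mA

Assume active. Base-emitter loop: I_B = (V_BB − V_BE)/(R_B + (β+1)R_E) = (2.1 − 0.7)/(100 + 201×0.68) = 0.00592 mA.
I_C = β·I_B = 200×0.00592 = 1.18 mA.
V_CE = V_CC − I_C·R_C − I_E·R_E = 5.5 − 1.18×2.2 − 1.19×0.68 = 2.09 V > V_CE(sat), so the active-region assumption holds.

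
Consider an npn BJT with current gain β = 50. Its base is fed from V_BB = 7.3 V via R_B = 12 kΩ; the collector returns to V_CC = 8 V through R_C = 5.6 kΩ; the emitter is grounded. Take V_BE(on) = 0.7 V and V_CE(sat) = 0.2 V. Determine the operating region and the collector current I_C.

Assume active: I_B = (7.3 − 0.7)/12 = 0.55 mA, giving I_C = β·I_B = 27.5 mA.
But then V_CE = 8 − 27.5×5.6 = -146 V < V_CE(sat) = 0.2 V — impossible in the active region.
So the transistor is saturated. With V_CE = 0.2 V, I_C = (V_CC − 0.2)/R_C = 7.8/5.6 = 1.39 mA.
Check: β·I_B = 27.5 mA > I_C = 1.39 mA, confirming saturation.

saturation; I_C ≈ 1.4 mA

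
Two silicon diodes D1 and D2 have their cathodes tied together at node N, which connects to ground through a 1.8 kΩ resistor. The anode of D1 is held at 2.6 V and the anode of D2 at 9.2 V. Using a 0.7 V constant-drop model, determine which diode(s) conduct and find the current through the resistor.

Assume both conduct. Then node N would need to be at both 2.6−0.7 = 1.9 V and 9.2−0.7 = 8.5 V, which is impossible.
Assume only D2 conducts: V_N = 9.2 − 0.7 = 8.5 V, so I_R = 8.5/1.8 = 4.72 mA.
Check D1: its anode-to-cathode voltage is 2.6 − 8.5 = -5.9 V < 0.7 V, so it is off. The assumption is consistent.

Only D2 conducts; I_R ≈ 4.7 mA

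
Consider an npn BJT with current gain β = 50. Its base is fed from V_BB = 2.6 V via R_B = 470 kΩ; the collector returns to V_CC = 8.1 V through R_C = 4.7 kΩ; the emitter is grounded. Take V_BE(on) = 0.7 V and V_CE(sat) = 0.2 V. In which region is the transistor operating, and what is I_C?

active; I_C ≈ 0.2 mA

Assume active. Base-emitter loop: I_B = (V_BB − V_BE)/R_B = (2.6 − 0.7)/470 = 0.00404 mA.
I_C = β·I_B = 50×0.00404 = 0.202 mA.
V_CE = V_CC − I_C·R_C = 8.1 − 0.202×4.7 = 7.15 V > V_CE(sat), so the active-region assumption holds.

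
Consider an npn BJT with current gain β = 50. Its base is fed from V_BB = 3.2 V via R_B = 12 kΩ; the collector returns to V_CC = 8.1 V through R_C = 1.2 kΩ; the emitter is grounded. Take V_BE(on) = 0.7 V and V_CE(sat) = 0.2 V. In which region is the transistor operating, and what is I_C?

Assume active: I_B = (3.2 − 0.7)/12 = 0.208 mA, giving I_C = β·I_B = 10.4 mA.
But then V_CE = 8.1 − 10.4×1.2 = -4.4 V < V_CE(sat) = 0.2 V — impossible in the active region.
So the transistor is saturated. With V_CE = 0.2 V, I_C = (V_CC − 0.2)/R_C = 7.9/1.2 = 6.58 mA.
Check: β·I_B = 10.4 mA > I_C = 6.58 mA, confirming saturation.

saturation; I_C ≈ 6.6 mA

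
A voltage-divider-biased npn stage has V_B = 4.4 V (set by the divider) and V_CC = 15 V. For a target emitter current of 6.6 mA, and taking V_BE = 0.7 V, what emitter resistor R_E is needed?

V_E = V_B − V_BE = 4.4 − 0.7 = 3.7 V.
R_E = V_E / I_E = 3.7 / 6.6 = 0.561 kΩ.

R_E ≈ 0.56 kΩ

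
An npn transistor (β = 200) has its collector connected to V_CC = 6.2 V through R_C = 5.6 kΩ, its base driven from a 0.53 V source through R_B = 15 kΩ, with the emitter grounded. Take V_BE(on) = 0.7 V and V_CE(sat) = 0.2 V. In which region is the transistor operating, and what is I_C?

V_BB = 0.53 V ≤ V_BE(on) = 0.7 V, so the base-emitter junction is not forward biased.
The transistor is in cutoff: I_B = I_C = 0.

cutoff; I_C ≈ 0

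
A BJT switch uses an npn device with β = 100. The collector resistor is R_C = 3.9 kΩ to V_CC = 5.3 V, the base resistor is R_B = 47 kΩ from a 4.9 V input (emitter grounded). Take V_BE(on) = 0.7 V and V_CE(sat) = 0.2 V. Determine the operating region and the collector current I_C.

Assume active: I_B = (4.9 − 0.7)/47 = 0.0894 mA, giving I_C = β·I_B = 8.94 mA.
But then V_CE = 5.3 − 8.94×3.9 = -29.6 V < V_CE(sat) = 0.2 V — impossible in the active region.
So the transistor is saturated. With V_CE = 0.2 V, I_C = (V_CC − 0.2)/R_C = 5.1/3.9 = 1.31 mA.
Check: β·I_B = 8.94 mA > I_C = 1.31 mA, confirming saturation.

saturation; I_C ≈ 1.3 mA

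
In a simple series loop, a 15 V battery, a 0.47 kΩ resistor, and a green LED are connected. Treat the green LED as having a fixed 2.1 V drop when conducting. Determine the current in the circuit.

KVL around the loop: 15 = V_D + I·R = 2.1 + I × 0.47 kΩ.
So I = (15 − 2.1) / 0.47 kΩ = 12.9 / 0.47 = 27.4 mA.

I ≈ 27 mA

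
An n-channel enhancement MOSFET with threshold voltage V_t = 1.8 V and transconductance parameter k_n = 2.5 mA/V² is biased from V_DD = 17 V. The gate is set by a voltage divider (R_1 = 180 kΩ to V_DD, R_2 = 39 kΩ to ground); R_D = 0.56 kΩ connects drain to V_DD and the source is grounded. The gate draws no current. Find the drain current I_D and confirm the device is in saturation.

V_G = V_DD·R_2/(R_1+R_2) = 17×39/219 = 3.03 V. With the source grounded, V_GS = V_G = 3.03 V.
Assume saturation: I_D = (k_n/2)(V_GS − V_t)² = (2.5/2)×(3.03 − 1.8)² = 1.25×1.23² = 1.88 mA.
V_DS = V_DD − I_D·R_D = 17 − 1.88×0.56 = 15.9 V.
Saturation requires V_DS ≥ V_GS − V_t = 1.23 V; 15.9 ≥ 1.23 ✓.

I_D ≈ 1.9 mA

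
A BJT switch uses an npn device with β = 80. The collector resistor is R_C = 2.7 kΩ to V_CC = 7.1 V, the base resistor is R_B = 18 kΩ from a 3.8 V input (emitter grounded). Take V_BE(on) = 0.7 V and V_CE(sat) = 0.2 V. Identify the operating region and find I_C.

Assume active: I_B = (3.8 − 0.7)/18 = 0.172 mA, giving I_C = β·I_B = 13.8 mA.
But then V_CE = 7.1 − 13.8×2.7 = -30.1 V < V_CE(sat) = 0.2 V — impossible in the active region.
So the transistor is saturated. With V_CE = 0.2 V, I_C = (V_CC − 0.2)/R_C = 6.9/2.7 = 2.56 mA.
Check: β·I_B = 13.8 mA > I_C = 2.56 mA, confirming saturation.

saturation; I_C ≈ 2.6 mA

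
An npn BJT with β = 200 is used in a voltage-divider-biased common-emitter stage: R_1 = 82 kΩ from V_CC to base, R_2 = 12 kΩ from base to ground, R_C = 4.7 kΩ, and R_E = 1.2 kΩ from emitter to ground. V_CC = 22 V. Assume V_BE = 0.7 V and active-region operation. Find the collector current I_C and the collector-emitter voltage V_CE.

Thevenize the base divider: V_Th = V_CC·R_2/(R_1+R_2) = 22×12/94 = 2.81 V, R_Th = R_1‖R_2 = 10.5 kΩ.
Base-emitter loop: V_Th = I_B·R_Th + V_BE + (β+1)I_B·R_E, so I_B = (2.81 − 0.7) / (10.5 + 201×1.2) = 0.00838 mA.
I_C = β·I_B = 200×0.00838 = 1.68 mA, and I_E = (β+1)I_B = 1.68 mA.
V_CE = V_CC − I_C·R_C − I_E·R_E = 22 − 1.68×4.7 − 1.68×1.2 = 12.1 V.
V_CE = 12.1 V > 0.2 V confirms active-region operation.

I_C ≈ 1.7 mA, V_CE ≈ 12 V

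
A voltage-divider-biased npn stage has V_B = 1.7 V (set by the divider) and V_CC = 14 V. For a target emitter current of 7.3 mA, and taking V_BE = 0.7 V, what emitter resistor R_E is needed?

R_E ≈ 0.14 kΩ

V_E = V_B − V_BE = 1.7 − 0.7 = 1 V.
R_E = V_E / I_E = 1 / 7.3 = 0.137 kΩ.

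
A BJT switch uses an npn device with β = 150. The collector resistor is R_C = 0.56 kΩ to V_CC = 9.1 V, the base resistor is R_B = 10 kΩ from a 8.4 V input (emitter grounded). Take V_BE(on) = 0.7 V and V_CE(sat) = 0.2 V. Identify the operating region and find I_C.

Assume active: I_B = (8.4 − 0.7)/10 = 0.77 mA, giving I_C = β·I_B = 116 mA.
But then V_CE = 9.1 − 116×0.56 = -55.6 V < V_CE(sat) = 0.2 V — impossible in the active region.
So the transistor is saturated. With V_CE = 0.2 V, I_C = (V_CC − 0.2)/R_C = 8.9/0.56 = 15.9 mA.
Check: β·I_B = 116 mA > I_C = 15.9 mA, confirming saturation.

saturation; I_C ≈ 16 mA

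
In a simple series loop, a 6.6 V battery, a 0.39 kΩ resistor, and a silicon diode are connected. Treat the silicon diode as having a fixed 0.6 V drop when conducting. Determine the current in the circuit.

I ≈ 15 mA

KVL around the loop: 6.6 = V_D + I·R = 0.6 + I × 0.39 kΩ.
So I = (6.6 − 0.6) / 0.39 kΩ = 6 / 0.39 = 15.4 mA.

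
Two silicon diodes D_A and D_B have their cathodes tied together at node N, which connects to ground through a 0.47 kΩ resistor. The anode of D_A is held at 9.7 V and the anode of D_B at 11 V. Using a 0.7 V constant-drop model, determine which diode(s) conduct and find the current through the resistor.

Only D_B conducts; I_R ≈ 22 mA

Assume both conduct. Then node N would need to be at both 9.7−0.7 = 9 V and 11−0.7 = 10.3 V, which is impossible.
Assume only D_B conducts: V_N = 11 − 0.7 = 10.3 V, so I_R = 10.3/0.47 = 21.9 mA.
Check D_A: its anode-to-cathode voltage is 9.7 − 10.3 = -0.6 V < 0.7 V, so it is off. The assumption is consistent.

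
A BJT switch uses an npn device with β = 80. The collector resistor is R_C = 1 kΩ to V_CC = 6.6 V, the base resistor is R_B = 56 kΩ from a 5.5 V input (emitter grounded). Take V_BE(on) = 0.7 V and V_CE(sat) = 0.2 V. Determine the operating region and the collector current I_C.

saturation; I_C ≈ 6.4 mA

Assume active: I_B = (5.5 − 0.7)/56 = 0.0857 mA, giving I_C = β·I_B = 6.86 mA.
But then V_CE = 6.6 − 6.86×1 = -0.257 V < V_CE(sat) = 0.2 V — impossible in the active region.
So the transistor is saturated. With V_CE = 0.2 V, I_C = (V_CC − 0.2)/R_C = 6.4/1 = 6.4 mA.
Check: β·I_B = 6.86 mA > I_C = 6.4 mA, confirming saturation.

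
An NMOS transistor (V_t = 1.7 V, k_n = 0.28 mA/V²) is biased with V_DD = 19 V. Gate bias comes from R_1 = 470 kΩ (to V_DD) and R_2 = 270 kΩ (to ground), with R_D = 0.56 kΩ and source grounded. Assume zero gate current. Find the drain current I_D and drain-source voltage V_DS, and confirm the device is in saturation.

V_G = V_DD·R_2/(R_1+R_2) = 19×270/740 = 6.93 V. With the source grounded, V_GS = V_G = 6.93 V.
Assume saturation: I_D = (k_n/2)(V_GS − V_t)² = (0.28/2)×(6.93 − 1.7)² = 0.14×5.23² = 3.83 mA.
V_DS = V_DD − I_D·R_D = 19 − 3.83×0.56 = 16.9 V.
Saturation requires V_DS ≥ V_GS − V_t = 5.23 V; 16.9 ≥ 5.23 ✓.

I_D ≈ 3.8 mA, V_DS ≈ 17 V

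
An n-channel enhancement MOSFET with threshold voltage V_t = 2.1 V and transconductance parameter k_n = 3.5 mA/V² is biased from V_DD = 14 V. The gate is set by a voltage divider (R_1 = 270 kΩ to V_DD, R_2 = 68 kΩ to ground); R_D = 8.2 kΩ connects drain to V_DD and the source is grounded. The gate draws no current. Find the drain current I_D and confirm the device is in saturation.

V_G = V_DD·R_2/(R_1+R_2) = 14×68/338 = 2.82 V. With the source grounded, V_GS = V_G = 2.82 V.
Assume saturation: I_D = (k_n/2)(V_GS − V_t)² = (3.5/2)×(2.82 − 2.1)² = 1.75×0.717² = 0.899 mA.
V_DS = V_DD − I_D·R_D = 14 − 0.899×8.2 = 6.63 V.
Saturation requires V_DS ≥ V_GS − V_t = 0.717 V; 6.63 ≥ 0.717 ✓.

I_D ≈ 0.9 mA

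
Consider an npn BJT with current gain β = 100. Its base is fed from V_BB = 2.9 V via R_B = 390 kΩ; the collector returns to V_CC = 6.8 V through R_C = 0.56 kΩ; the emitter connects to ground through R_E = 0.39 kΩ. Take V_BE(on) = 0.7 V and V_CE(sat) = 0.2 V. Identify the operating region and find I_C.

Assume active. Base-emitter loop: I_B = (V_BB − V_BE)/(R_B + (β+1)R_E) = (2.9 − 0.7)/(390 + 101×0.39) = 0.00512 mA.
I_C = β·I_B = 100×0.00512 = 0.512 mA.
V_CE = V_CC − I_C·R_C − I_E·R_E = 6.8 − 0.512×0.56 − 0.517×0.39 = 6.31 V > V_CE(sat), so the active-region assumption holds.

active; I_C ≈ 0.51 mA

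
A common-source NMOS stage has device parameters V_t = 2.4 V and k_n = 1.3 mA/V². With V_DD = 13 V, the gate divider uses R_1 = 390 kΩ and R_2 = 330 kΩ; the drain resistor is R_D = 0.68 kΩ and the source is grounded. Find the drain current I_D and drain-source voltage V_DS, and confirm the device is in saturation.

V_G = V_DD·R_2/(R_1+R_2) = 13×330/720 = 5.96 V. With the source grounded, V_GS = V_G = 5.96 V.
Assume saturation: I_D = (k_n/2)(V_GS − V_t)² = (1.3/2)×(5.96 − 2.4)² = 0.65×3.56² = 8.23 mA.
V_DS = V_DD − I_D·R_D = 13 − 8.23×0.68 = 7.4 V.
Saturation requires V_DS ≥ V_GS − V_t = 3.56 V; 7.4 ≥ 3.56 ✓.

I_D ≈ 8.2 mA, V_DS ≈ 7.4 V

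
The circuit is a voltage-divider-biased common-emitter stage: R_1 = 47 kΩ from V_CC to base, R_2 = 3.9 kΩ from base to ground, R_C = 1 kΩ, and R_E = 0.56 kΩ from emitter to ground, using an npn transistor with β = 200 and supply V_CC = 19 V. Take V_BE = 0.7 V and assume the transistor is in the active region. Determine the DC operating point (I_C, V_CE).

I_C ≈ 1.3 mA, V_CE ≈ 17 V

Thevenize the base divider: V_Th = V_CC·R_2/(R_1+R_2) = 19×3.9/50.9 = 1.46 V, R_Th = R_1‖R_2 = 3.6 kΩ.
Base-emitter loop: V_Th = I_B·R_Th + V_BE + (β+1)I_B·R_E, so I_B = (1.46 − 0.7) / (3.6 + 201×0.56) = 0.00651 mA.
I_C = β·I_B = 200×0.00651 = 1.3 mA, and I_E = (β+1)I_B = 1.31 mA.
V_CE = V_CC − I_C·R_C − I_E·R_E = 19 − 1.3×1 − 1.31×0.56 = 17 V.
V_CE = 17 V > 0.2 V confirms active-region operation.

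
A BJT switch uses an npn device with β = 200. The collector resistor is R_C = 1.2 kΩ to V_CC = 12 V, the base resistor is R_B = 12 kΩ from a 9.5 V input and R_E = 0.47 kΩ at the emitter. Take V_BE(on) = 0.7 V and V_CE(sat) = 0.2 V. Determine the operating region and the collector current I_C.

saturation; I_C ≈ 6.9 mA

Assume active: I_B = (9.5 − 0.7)/(12 + 201×0.47) = 0.0827 mA, I_C = β·I_B = 16.5 mA.
Then V_CE = 12 − 16.5×1.2 − 16.6×0.47 = -15.6 V < 0.2 V — the active assumption fails.
Re-solve with V_CE = 0.2 V. KCL at the emitter: V_E/R_E = (V_BB−0.7−V_E)/R_B + (V_CC−0.2−V_E)/R_C, giving V_E = 3.47 V.
I_C = (V_CC − 0.2 − V_E)/R_C = (11.8 − 3.47)/1.2 = 6.94 mA.
Check: I_B = (8.8 − 3.47)/12 = 0.444 mA, and β·I_B = 88.8 mA > I_C, confirming saturation.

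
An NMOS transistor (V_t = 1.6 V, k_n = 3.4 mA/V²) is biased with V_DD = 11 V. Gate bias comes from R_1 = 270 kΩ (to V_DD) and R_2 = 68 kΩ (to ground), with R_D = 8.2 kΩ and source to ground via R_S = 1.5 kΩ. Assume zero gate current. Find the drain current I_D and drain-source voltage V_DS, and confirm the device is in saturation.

V_G = V_DD·R_2/(R_1+R_2) = 11×68/338 = 2.21 V.
Assume saturation: I_D = (k_n/2)(V_GS − V_t)² with V_GS = V_G − I_D·R_S = 2.21 − 1.5·I_D.
Substituting gives 3.82·I_D² − 4.13·I_D + 0.639 = 0, with roots I_D = 0.187 or 0.891 mA.
The root I_D = 0.891 mA gives V_GS = 0.876 V ≤ V_t, so take I_D = 0.187 mA.
Then V_GS = 1.93 V and V_DS = V_DD − I_D(R_D+R_S) = 11 − 0.187×9.7 = 9.18 V.
Saturation requires V_DS ≥ V_GS − V_t = 0.332 V; 9.18 ≥ 0.332 ✓.

I_D ≈ 0.19 mA, V_DS ≈ 9.2 V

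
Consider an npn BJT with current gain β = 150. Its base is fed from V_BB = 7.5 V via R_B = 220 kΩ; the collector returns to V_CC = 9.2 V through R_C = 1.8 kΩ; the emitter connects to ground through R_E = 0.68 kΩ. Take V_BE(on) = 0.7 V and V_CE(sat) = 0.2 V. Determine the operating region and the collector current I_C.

Assume active. Base-emitter loop: I_B = (V_BB − V_BE)/(R_B + (β+1)R_E) = (7.5 − 0.7)/(220 + 151×0.68) = 0.0211 mA.
I_C = β·I_B = 150×0.0211 = 3.16 mA.
V_CE = V_CC − I_C·R_C − I_E·R_E = 9.2 − 3.16×1.8 − 3.18×0.68 = 1.35 V > V_CE(sat), so the active-region assumption holds.

active; I_C ≈ 3.2 mA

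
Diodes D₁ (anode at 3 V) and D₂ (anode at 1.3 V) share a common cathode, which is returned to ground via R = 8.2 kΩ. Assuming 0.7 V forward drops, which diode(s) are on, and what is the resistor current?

Assume both conduct. Then node N would need to be at both 3−0.7 = 2.3 V and 1.3−0.7 = 0.6 V, which is impossible.
Assume only D₁ conducts: V_N = 3 − 0.7 = 2.3 V, so I_R = 2.3/8.2 = 0.28 mA.
Check D₂: its anode-to-cathode voltage is 1.3 − 2.3 = -1 V < 0.7 V, so it is off. The assumption is consistent.

Only D₁ conducts; I_R ≈ 0.28 mA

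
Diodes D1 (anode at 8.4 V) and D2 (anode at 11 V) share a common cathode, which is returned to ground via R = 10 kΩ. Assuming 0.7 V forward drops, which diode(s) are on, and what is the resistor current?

Only D2 conducts; I_R ≈ 1 mA

Assume both conduct. Then node N would need to be at both 8.4−0.7 = 7.7 V and 11−0.7 = 10.3 V, which is impossible.
Assume only D2 conducts: V_N = 11 − 0.7 = 10.3 V, so I_R = 10.3/10 = 1.03 mA.
Check D1: its anode-to-cathode voltage is 8.4 − 10.3 = -1.9 V < 0.7 V, so it is off. The assumption is consistent.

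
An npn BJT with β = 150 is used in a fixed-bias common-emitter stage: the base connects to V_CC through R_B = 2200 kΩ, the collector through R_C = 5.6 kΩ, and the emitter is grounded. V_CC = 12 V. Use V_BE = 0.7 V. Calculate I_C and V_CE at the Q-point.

I_C ≈ 0.77 mA, V_CE ≈ 7.7 V

Base loop: V_CC = I_B·R_B + V_BE, so I_B = (12 − 0.7)/2200 kΩ = 0.00514 mA.
In the active region I_C = β·I_B = 150 × 0.00514 = 0.77 mA.
Collector loop: V_CE = V_CC − I_C·R_C = 12 − 0.77×5.6 = 7.69 V.
Since V_CE = 7.69 V > V_CE(sat) ≈ 0.2 V, the transistor is in the active region as assumed.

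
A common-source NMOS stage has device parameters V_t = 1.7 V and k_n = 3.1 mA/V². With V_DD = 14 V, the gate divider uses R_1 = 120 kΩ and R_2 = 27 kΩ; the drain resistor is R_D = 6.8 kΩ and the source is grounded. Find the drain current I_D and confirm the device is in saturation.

V_G = V_DD·R_2/(R_1+R_2) = 14×27/147 = 2.57 V. With the source grounded, V_GS = V_G = 2.57 V.
Assume saturation: I_D = (k_n/2)(V_GS − V_t)² = (3.1/2)×(2.57 − 1.7)² = 1.55×0.871² = 1.18 mA.
V_DS = V_DD − I_D·R_D = 14 − 1.18×6.8 = 6 V.
Saturation requires V_DS ≥ V_GS − V_t = 0.871 V; 6 ≥ 0.871 ✓.

I_D ≈ 1.2 mA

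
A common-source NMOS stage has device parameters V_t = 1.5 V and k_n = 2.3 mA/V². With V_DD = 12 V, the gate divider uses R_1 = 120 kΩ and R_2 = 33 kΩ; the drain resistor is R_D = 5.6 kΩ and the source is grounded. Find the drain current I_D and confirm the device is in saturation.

I_D ≈ 1.4 mA

V_G = V_DD·R_2/(R_1+R_2) = 12×33/153 = 2.59 V. With the source grounded, V_GS = V_G = 2.59 V.
Assume saturation: I_D = (k_n/2)(V_GS − V_t)² = (2.3/2)×(2.59 − 1.5)² = 1.15×1.09² = 1.36 mA.
V_DS = V_DD − I_D·R_D = 12 − 1.36×5.6 = 4.37 V.
Saturation requires V_DS ≥ V_GS − V_t = 1.09 V; 4.37 ≥ 1.09 ✓.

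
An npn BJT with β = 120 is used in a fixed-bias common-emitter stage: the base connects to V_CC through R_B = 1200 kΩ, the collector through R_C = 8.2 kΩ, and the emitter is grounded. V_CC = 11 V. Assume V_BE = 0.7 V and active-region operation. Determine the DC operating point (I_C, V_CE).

Base loop: V_CC = I_B·R_B + V_BE, so I_B = (11 − 0.7)/1200 kΩ = 0.00858 mA.
In the active region I_C = β·I_B = 120 × 0.00858 = 1.03 mA.
Collector loop: V_CE = V_CC − I_C·R_C = 11 − 1.03×8.2 = 2.55 V.
Since V_CE = 2.55 V > V_CE(sat) ≈ 0.2 V, the transistor is in the active region as assumed.

I_C ≈ 1 mA, V_CE ≈ 2.6 V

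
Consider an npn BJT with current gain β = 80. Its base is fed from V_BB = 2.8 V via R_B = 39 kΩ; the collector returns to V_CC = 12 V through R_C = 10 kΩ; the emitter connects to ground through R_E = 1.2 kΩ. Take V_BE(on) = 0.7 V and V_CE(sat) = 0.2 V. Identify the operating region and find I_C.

saturation; I_C ≈ 1.1 mA

Assume active: I_B = (2.8 − 0.7)/(39 + 81×1.2) = 0.0154 mA, I_C = β·I_B = 1.23 mA.
Then V_CE = 12 − 1.23×10 − 1.25×1.2 = -1.83 V < 0.2 V — the active assumption fails.
Re-solve with V_CE = 0.2 V. KCL at the emitter: V_E/R_E = (V_BB−0.7−V_E)/R_B + (V_CC−0.2−V_E)/R_C, giving V_E = 1.29 V.
I_C = (V_CC − 0.2 − V_E)/R_C = (11.8 − 1.29)/10 = 1.05 mA.
Check: I_B = (2.1 − 1.29)/39 = 0.0209 mA, and β·I_B = 1.67 mA > I_C, confirming saturation.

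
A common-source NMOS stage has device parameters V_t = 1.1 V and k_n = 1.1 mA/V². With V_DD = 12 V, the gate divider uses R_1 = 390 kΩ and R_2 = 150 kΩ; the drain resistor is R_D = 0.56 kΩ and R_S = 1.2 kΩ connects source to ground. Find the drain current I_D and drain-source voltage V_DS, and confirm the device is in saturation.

I_D ≈ 0.83 mA, V_DS ≈ 11 V

V_G = V_DD·R_2/(R_1+R_2) = 12×150/540 = 3.33 V.
Assume saturation: I_D = (k_n/2)(V_GS − V_t)² with V_GS = V_G − I_D·R_S = 3.33 − 1.2·I_D.
Substituting gives 0.792·I_D² − 3.95·I_D + 2.74 = 0, with roots I_D = 0.835 or 4.15 mA.
The root I_D = 4.15 mA gives V_GS = -1.65 V ≤ V_t, so take I_D = 0.835 mA.
Then V_GS = 2.33 V and V_DS = V_DD − I_D(R_D+R_S) = 12 − 0.835×1.76 = 10.5 V.
Saturation requires V_DS ≥ V_GS − V_t = 1.23 V; 10.5 ≥ 1.23 ✓.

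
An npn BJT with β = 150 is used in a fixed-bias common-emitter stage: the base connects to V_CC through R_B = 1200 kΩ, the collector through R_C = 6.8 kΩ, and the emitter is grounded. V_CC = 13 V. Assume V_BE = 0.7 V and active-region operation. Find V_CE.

V_CE ≈ 2.5 V

Base loop: V_CC = I_B·R_B + V_BE, so I_B = (13 − 0.7)/1200 kΩ = 0.0103 mA.
In the active region I_C = β·I_B = 150 × 0.0103 = 1.54 mA.
Collector loop: V_CE = V_CC − I_C·R_C = 13 − 1.54×6.8 = 2.54 V.
Since V_CE = 2.54 V > V_CE(sat) ≈ 0.2 V, the transistor is in the active region as assumed.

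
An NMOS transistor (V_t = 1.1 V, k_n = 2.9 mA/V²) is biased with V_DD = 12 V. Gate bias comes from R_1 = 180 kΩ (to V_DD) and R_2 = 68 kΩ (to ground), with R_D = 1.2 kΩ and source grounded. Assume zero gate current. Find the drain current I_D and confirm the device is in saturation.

V_G = V_DD·R_2/(R_1+R_2) = 12×68/248 = 3.29 V. With the source grounded, V_GS = V_G = 3.29 V.
Assume saturation: I_D = (k_n/2)(V_GS − V_t)² = (2.9/2)×(3.29 − 1.1)² = 1.45×2.19² = 6.96 mA.
V_DS = V_DD − I_D·R_D = 12 − 6.96×1.2 = 3.65 V.
Saturation requires V_DS ≥ V_GS − V_t = 2.19 V; 3.65 ≥ 2.19 ✓.

I_D ≈ 7 mA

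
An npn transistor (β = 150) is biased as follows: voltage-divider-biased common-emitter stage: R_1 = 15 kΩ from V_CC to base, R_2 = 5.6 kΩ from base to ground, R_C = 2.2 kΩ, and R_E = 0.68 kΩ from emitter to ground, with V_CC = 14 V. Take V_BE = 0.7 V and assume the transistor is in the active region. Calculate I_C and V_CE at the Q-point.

I_C ≈ 4.4 mA, V_CE ≈ 1.4 V

Thevenize the base divider: V_Th = V_CC·R_2/(R_1+R_2) = 14×5.6/20.6 = 3.81 V, R_Th = R_1‖R_2 = 4.08 kΩ.
Base-emitter loop: V_Th = I_B·R_Th + V_BE + (β+1)I_B·R_E, so I_B = (3.81 − 0.7) / (4.08 + 151×0.68) = 0.0291 mA.
I_C = β·I_B = 150×0.0291 = 4.36 mA, and I_E = (β+1)I_B = 4.39 mA.
V_CE = V_CC − I_C·R_C − I_E·R_E = 14 − 4.36×2.2 − 4.39×0.68 = 1.41 V.
V_CE = 1.41 V > 0.2 V confirms active-region operation.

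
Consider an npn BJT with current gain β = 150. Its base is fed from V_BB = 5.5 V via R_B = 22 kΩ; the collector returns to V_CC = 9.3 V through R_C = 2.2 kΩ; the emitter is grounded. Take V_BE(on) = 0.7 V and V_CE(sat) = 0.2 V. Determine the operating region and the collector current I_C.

Assume active: I_B = (5.5 − 0.7)/22 = 0.218 mA, giving I_C = β·I_B = 32.7 mA.
But then V_CE = 9.3 − 32.7×2.2 = -62.7 V < V_CE(sat) = 0.2 V — impossible in the active region.
So the transistor is saturated. With V_CE = 0.2 V, I_C = (V_CC − 0.2)/R_C = 9.1/2.2 = 4.14 mA.
Check: β·I_B = 32.7 mA > I_C = 4.14 mA, confirming saturation.

saturation; I_C ≈ 4.1 mA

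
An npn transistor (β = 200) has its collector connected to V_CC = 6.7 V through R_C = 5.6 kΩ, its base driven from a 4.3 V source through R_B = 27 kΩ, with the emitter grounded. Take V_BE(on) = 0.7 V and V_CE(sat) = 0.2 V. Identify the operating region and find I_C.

saturation; I_C ≈ 1.2 mA

Assume active: I_B = (4.3 − 0.7)/27 = 0.133 mA, giving I_C = β·I_B = 26.7 mA.
But then V_CE = 6.7 − 26.7×5.6 = -143 V < V_CE(sat) = 0.2 V — impossible in the active region.
So the transistor is saturated. With V_CE = 0.2 V, I_C = (V_CC − 0.2)/R_C = 6.5/5.6 = 1.16 mA.
Check: β·I_B = 26.7 mA > I_C = 1.16 mA, confirming saturation.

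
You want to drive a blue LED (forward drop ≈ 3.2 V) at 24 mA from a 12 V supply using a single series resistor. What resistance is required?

R ≈ 0.37 kΩ

The resistor drops V_S − V_D = 12 − 3.2 = 8.8 V at 24 mA.
R = 8.8 V / 24 mA = 0.367 kΩ.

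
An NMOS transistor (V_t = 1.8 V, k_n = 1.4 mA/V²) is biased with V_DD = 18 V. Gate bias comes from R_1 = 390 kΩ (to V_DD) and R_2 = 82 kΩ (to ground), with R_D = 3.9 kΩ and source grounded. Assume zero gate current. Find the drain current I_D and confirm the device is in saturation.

I_D ≈ 1.2 mA

V_G = V_DD·R_2/(R_1+R_2) = 18×82/472 = 3.13 V. With the source grounded, V_GS = V_G = 3.13 V.
Assume saturation: I_D = (k_n/2)(V_GS − V_t)² = (1.4/2)×(3.13 − 1.8)² = 0.7×1.33² = 1.23 mA.
V_DS = V_DD − I_D·R_D = 18 − 1.23×3.9 = 13.2 V.
Saturation requires V_DS ≥ V_GS − V_t = 1.33 V; 13.2 ≥ 1.33 ✓.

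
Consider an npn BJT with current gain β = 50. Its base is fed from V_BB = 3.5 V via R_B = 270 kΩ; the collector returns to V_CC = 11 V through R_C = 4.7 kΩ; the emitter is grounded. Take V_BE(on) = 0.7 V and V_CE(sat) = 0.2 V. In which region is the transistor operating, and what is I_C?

Assume active. Base-emitter loop: I_B = (V_BB − V_BE)/R_B = (3.5 − 0.7)/270 = 0.0104 mA.
I_C = β·I_B = 50×0.0104 = 0.519 mA.
V_CE = V_CC − I_C·R_C = 11 − 0.519×4.7 = 8.56 V > V_CE(sat), so the active-region assumption holds.

active; I_C ≈ 0.52 mA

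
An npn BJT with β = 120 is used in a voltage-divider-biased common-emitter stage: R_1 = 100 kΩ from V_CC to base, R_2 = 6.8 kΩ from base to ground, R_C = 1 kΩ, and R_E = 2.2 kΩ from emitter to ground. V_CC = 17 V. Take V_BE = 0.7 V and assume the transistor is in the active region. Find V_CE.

Thevenize the base divider: V_Th = V_CC·R_2/(R_1+R_2) = 17×6.8/107 = 1.08 V, R_Th = R_1‖R_2 = 6.37 kΩ.
Base-emitter loop: V_Th = I_B·R_Th + V_BE + (β+1)I_B·R_E, so I_B = (1.08 − 0.7) / (6.37 + 121×2.2) = 0.0014 mA.
I_C = β·I_B = 120×0.0014 = 0.168 mA, and I_E = (β+1)I_B = 0.17 mA.
V_CE = V_CC − I_C·R_C − I_E·R_E = 17 − 0.168×1 − 0.17×2.2 = 16.5 V.
V_CE = 16.5 V > 0.2 V confirms active-region operation.

V_CE ≈ 16 V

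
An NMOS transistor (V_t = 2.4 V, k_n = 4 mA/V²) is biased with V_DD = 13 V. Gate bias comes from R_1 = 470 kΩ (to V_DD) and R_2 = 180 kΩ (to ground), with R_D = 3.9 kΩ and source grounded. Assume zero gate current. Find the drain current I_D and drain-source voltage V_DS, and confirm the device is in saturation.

V_G = V_DD·R_2/(R_1+R_2) = 13×180/650 = 3.6 V. With the source grounded, V_GS = V_G = 3.6 V.
Assume saturation: I_D = (k_n/2)(V_GS − V_t)² = (4/2)×(3.6 − 2.4)² = 2×1.2² = 2.88 mA.
V_DS = V_DD − I_D·R_D = 13 − 2.88×3.9 = 1.77 V.
Saturation requires V_DS ≥ V_GS − V_t = 1.2 V; 1.77 ≥ 1.2 ✓.

I_D ≈ 2.9 mA, V_DS ≈ 1.8 V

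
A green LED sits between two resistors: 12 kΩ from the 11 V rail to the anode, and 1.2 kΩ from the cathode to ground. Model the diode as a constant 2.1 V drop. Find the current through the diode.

I ≈ 0.67 mA

The two resistors are in series with the diode, so KVL gives 11 = I·12 + 2.1 + I·1.2.
I = (11 − 2.1) / (12 + 1.2) kΩ = 8.9 / 13.2 = 0.674 mA.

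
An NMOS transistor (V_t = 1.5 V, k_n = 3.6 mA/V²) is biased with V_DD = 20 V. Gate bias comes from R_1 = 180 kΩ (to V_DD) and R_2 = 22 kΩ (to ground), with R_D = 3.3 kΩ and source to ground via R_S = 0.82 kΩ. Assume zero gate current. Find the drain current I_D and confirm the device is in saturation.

V_G = V_DD·R_2/(R_1+R_2) = 20×22/202 = 2.18 V.
Assume saturation: I_D = (k_n/2)(V_GS − V_t)² with V_GS = V_G − I_D·R_S = 2.18 − 0.82·I_D.
Substituting gives 1.21·I_D² − 3·I_D + 0.828 = 0, with roots I_D = 0.316 or 2.16 mA.
The root I_D = 2.16 mA gives V_GS = 0.403 V ≤ V_t, so take I_D = 0.316 mA.
Then V_GS = 1.92 V and V_DS = V_DD − I_D(R_D+R_S) = 20 − 0.316×4.12 = 18.7 V.
Saturation requires V_DS ≥ V_GS − V_t = 0.419 V; 18.7 ≥ 0.419 ✓.

I_D ≈ 0.32 mA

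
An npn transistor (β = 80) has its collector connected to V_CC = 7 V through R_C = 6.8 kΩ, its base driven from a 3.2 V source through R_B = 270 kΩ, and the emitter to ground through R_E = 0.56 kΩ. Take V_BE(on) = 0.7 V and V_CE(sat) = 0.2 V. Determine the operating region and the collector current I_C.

Assume active. Base-emitter loop: I_B = (V_BB − V_BE)/(R_B + (β+1)R_E) = (3.2 − 0.7)/(270 + 81×0.56) = 0.00793 mA.
I_C = β·I_B = 80×0.00793 = 0.634 mA.
V_CE = V_CC − I_C·R_C − I_E·R_E = 7 − 0.634×6.8 − 0.642×0.56 = 2.33 V > V_CE(sat), so the active-region assumption holds.

active; I_C ≈ 0.63 mA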